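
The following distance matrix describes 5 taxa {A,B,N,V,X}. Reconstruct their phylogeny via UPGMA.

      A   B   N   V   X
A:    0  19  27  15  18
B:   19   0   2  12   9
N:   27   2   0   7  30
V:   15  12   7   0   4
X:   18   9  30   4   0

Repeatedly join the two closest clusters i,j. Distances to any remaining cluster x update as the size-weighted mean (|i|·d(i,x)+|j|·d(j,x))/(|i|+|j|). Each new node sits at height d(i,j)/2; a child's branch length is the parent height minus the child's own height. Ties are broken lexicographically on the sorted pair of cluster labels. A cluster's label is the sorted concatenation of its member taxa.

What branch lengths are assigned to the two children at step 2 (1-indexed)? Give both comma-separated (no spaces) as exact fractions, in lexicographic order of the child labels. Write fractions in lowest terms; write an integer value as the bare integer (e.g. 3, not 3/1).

1. join B+N (d=2) ⇒ BN; edges |B|=1, |N|=1
  updated: d(A,BN)=23, d(BN,V)=19/2, d(BN,X)=39/2
2. join V+X (d=4) ⇒ VX; edges |V|=2, |X|=2
  updated: d(A,VX)=33/2, d(BN,VX)=29/2
3. join BN+VX (d=29/2) ⇒ BNVX; edges |BN|=25/4, |VX|=21/4
  updated: d(A,BNVX)=79/4
4. join A+BNVX (d=79/4) ⇒ ABNVX; edges |A|=79/8, |BNVX|=21/8
final tree: (A:79/8,((B:1,N:1):25/4,(V:2,X:2):21/4):21/8)
total length: 30

2,2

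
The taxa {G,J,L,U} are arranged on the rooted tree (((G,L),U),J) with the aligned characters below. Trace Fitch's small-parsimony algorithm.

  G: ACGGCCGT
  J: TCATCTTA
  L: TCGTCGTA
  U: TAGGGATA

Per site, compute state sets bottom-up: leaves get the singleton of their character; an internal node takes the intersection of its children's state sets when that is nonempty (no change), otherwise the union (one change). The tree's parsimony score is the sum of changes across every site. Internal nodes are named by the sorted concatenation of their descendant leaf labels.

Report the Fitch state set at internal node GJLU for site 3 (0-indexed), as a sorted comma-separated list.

G,T

site 0, node GL: G={A} ∪ L={T} → {A,T} (+1)
site 0, node GLU: GL={A,T} ∩ U={T} → {T} (+0)
site 0, node GJLU: GLU={T} ∩ J={T} → {T} (+0)
site 1, node GL: G={C} ∩ L={C} → {C} (+0)
site 1, node GLU: GL={C} ∪ U={A} → {A,C} (+1)
site 1, node GJLU: GLU={A,C} ∩ J={C} → {C} (+0)
site 2, node GL: G={G} ∩ L={G} → {G} (+0)
site 2, node GLU: GL={G} ∩ U={G} → {G} (+0)
site 2, node GJLU: GLU={G} ∪ J={A} → {A,G} (+1)
site 3, node GL: G={G} ∪ L={T} → {G,T} (+1)
site 3, node GLU: GL={G,T} ∩ U={G} → {G} (+0)
site 3, node GJLU: GLU={G} ∪ J={T} → {G,T} (+1)
site 4, node GL: G={C} ∩ L={C} → {C} (+0)
site 4, node GLU: GL={C} ∪ U={G} → {C,G} (+1)
site 4, node GJLU: GLU={C,G} ∩ J={C} → {C} (+0)
site 5, node GL: G={C} ∪ L={G} → {C,G} (+1)
site 5, node GLU: GL={C,G} ∪ U={A} → {A,C,G} (+1)
site 5, node GJLU: GLU={A,C,G} ∪ J={T} → {A,C,G,T} (+1)
site 6, node GL: G={G} ∪ L={T} → {G,T} (+1)
site 6, node GLU: GL={G,T} ∩ U={T} → {T} (+0)
site 6, node GJLU: GLU={T} ∩ J={T} → {T} (+0)
site 7, node GL: G={T} ∪ L={A} → {A,T} (+1)
site 7, node GLU: GL={A,T} ∩ U={A} → {A} (+0)
site 7, node GJLU: GLU={A} ∩ J={A} → {A} (+0)
per-site changes: [1, 1, 1, 2, 1, 3, 1, 1]; total = 11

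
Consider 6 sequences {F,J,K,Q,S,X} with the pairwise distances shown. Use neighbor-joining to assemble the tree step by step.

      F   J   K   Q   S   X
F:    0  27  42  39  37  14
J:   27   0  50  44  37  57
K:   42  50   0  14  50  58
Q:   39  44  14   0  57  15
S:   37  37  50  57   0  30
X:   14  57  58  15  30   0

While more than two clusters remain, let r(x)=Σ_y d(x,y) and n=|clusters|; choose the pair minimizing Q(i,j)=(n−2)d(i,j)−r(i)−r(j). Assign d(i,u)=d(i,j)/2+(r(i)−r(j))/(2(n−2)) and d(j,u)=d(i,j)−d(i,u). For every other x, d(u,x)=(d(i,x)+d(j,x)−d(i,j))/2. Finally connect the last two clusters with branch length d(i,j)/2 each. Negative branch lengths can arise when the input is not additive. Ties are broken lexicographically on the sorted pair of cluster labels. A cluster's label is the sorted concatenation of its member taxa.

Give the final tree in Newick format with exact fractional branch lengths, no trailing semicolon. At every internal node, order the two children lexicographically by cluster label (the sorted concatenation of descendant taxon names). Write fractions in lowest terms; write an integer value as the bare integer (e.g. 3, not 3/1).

(((F:41/8,X:71/8):6,(J:81/4,S:67/4):25/4):37/4,(K:101/8,Q:11/8):37/4)

iteration 1: select K,Q (d=14, Q=-327); attach at lengths (101/8, 11/8); label the merged cluster KQ
  updated: d(F,KQ)=67/2, d(J,KQ)=40, d(KQ,S)=93/2, d(KQ,X)=59/2
iteration 2: select J,S (d=37, Q=-401/2); attach at lengths (81/4, 67/4); label the merged cluster JS
  updated: d(F,JS)=27/2, d(JS,KQ)=99/4, d(JS,X)=25
iteration 3: select F,X (d=14, Q=-203/2); attach at lengths (41/8, 71/8); label the merged cluster FX
  updated: d(FX,JS)=49/4, d(FX,KQ)=49/2
iteration 4: select FX,JS (d=49/4, Q=-123/2); attach at lengths (6, 25/4); label the merged cluster FJSX
  updated: d(FJSX,KQ)=37/2
iteration 5: select FJSX,KQ (d=37/2); attach at lengths (37/4, 37/4); label the merged cluster FJKQSX
final tree: (((F:41/8,X:71/8):6,(J:81/4,S:67/4):25/4):37/4,(K:101/8,Q:11/8):37/4)
total length: 383/4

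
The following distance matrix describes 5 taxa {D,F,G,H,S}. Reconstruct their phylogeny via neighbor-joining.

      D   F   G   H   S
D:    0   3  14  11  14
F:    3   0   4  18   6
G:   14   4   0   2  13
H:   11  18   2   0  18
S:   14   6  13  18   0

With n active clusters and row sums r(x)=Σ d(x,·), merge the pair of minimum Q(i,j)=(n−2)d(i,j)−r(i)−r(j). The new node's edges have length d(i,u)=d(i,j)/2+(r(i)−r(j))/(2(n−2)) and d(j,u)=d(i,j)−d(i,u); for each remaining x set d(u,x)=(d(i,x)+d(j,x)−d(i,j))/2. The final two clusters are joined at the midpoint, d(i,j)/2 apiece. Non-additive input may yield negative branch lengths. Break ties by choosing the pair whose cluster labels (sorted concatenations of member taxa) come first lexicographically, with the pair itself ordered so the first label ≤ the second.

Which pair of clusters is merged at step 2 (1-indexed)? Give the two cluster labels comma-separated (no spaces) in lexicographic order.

D,F

1. join G+H (d=2, Q=-76) ⇒ GH; edges |G|=-5/3, |H|=11/3
  updated: d(D,GH)=23/2, d(F,GH)=10, d(GH,S)=29/2
2. join D+F (d=3, Q=-83/2) ⇒ DF; edges |D|=31/8, |F|=-7/8
  updated: d(DF,GH)=37/4, d(DF,S)=17/2
3. join DF+GH (d=37/4, Q=-129/4) ⇒ DFGH; edges |DF|=13/8, |GH|=61/8
  updated: d(DFGH,S)=55/8
4. join DFGH+S (d=55/8) ⇒ DFGHS; edges |DFGH|=55/16, |S|=55/16
final tree: (((D:31/8,F:-7/8):13/8,(G:-5/3,H:11/3):61/8):55/16,S:55/16)
total length: 169/8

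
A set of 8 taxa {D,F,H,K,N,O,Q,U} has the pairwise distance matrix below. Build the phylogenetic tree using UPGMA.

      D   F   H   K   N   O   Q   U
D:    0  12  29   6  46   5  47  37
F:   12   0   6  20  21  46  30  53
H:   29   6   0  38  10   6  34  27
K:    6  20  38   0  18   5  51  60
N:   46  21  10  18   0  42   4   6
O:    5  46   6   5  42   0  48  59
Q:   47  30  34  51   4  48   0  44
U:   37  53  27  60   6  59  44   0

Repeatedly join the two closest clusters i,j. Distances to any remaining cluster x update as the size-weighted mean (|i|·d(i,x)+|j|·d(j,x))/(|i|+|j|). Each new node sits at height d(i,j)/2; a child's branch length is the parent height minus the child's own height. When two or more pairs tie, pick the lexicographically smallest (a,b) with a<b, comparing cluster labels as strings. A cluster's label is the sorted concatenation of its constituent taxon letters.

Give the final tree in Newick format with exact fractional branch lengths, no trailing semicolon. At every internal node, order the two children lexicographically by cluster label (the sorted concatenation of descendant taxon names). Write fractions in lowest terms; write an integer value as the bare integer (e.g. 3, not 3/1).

(((D:5/2,O:5/2):1/4,K:11/4):953/60,(((F:3,H:3):71/8,(N:2,Q:2):79/8):35/8,U:65/4):143/60)

1. join N+Q (d=4) ⇒ NQ; edges |N|=2, |Q|=2
  updated: d(D,NQ)=93/2, d(F,NQ)=51/2, d(H,NQ)=22, d(K,NQ)=69/2, d(NQ,O)=45, d(NQ,U)=25
2. join D+O (d=5) ⇒ DO; edges |D|=5/2, |O|=5/2
  updated: d(DO,F)=29, d(DO,H)=35/2, d(DO,K)=11/2, d(DO,NQ)=183/4, d(DO,U)=48
3. join DO+K (d=11/2) ⇒ DKO; edges |DO|=1/4, |K|=11/4
  updated: d(DKO,F)=26, d(DKO,H)=73/3, d(DKO,NQ)=42, d(DKO,U)=52
4. join F+H (d=6) ⇒ FH; edges |F|=3, |H|=3
  updated: d(DKO,FH)=151/6, d(FH,NQ)=95/4, d(FH,U)=40
5. join FH+NQ (d=95/4) ⇒ FHNQ; edges |FH|=71/8, |NQ|=79/8
  updated: d(DKO,FHNQ)=403/12, d(FHNQ,U)=65/2
6. join FHNQ+U (d=65/2) ⇒ FHNQU; edges |FHNQ|=35/8, |U|=65/4
  updated: d(DKO,FHNQU)=559/15
7. join DKO+FHNQU (d=559/15) ⇒ DFHKNOQU; edges |DKO|=953/60, |FHNQU|=143/60
final tree: (((D:5/2,O:5/2):1/4,K:11/4):953/60,(((F:3,H:3):71/8,(N:2,Q:2):79/8):35/8,U:65/4):143/60)
total length: 9077/120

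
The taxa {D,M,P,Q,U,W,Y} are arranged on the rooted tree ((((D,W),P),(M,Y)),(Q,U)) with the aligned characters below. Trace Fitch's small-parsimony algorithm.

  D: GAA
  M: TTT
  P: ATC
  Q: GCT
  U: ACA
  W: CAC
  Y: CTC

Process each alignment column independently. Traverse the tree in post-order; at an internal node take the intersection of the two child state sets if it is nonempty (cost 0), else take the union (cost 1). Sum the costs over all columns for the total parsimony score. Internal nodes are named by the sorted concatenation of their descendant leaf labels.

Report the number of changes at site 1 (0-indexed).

[col 0] DW: children D:{G}, W:{C} ∪→ {C,G}; cost 1
[col 0] DPW: children DW:{C,G}, P:{A} ∪→ {A,C,G}; cost 1
[col 0] MY: children M:{T}, Y:{C} ∪→ {C,T}; cost 1
[col 0] DMPWY: children DPW:{A,C,G}, MY:{C,T} ∩→ {C}; cost 0
[col 0] QU: children Q:{G}, U:{A} ∪→ {A,G}; cost 1
[col 0] DMPQUWY: children DMPWY:{C}, QU:{A,G} ∪→ {A,C,G}; cost 1
[col 1] DW: children D:{A}, W:{A} ∩→ {A}; cost 0
[col 1] DPW: children DW:{A}, P:{T} ∪→ {A,T}; cost 1
[col 1] MY: children M:{T}, Y:{T} ∩→ {T}; cost 0
[col 1] DMPWY: children DPW:{A,T}, MY:{T} ∩→ {T}; cost 0
[col 1] QU: children Q:{C}, U:{C} ∩→ {C}; cost 0
[col 1] DMPQUWY: children DMPWY:{T}, QU:{C} ∪→ {C,T}; cost 1
[col 2] DW: children D:{A}, W:{C} ∪→ {A,C}; cost 1
[col 2] DPW: children DW:{A,C}, P:{C} ∩→ {C}; cost 0
[col 2] MY: children M:{T}, Y:{C} ∪→ {C,T}; cost 1
[col 2] DMPWY: children DPW:{C}, MY:{C,T} ∩→ {C}; cost 0
[col 2] QU: children Q:{T}, U:{A} ∪→ {A,T}; cost 1
[col 2] DMPQUWY: children DMPWY:{C}, QU:{A,T} ∪→ {A,C,T}; cost 1
per-site changes: [5, 2, 4]; total = 11

2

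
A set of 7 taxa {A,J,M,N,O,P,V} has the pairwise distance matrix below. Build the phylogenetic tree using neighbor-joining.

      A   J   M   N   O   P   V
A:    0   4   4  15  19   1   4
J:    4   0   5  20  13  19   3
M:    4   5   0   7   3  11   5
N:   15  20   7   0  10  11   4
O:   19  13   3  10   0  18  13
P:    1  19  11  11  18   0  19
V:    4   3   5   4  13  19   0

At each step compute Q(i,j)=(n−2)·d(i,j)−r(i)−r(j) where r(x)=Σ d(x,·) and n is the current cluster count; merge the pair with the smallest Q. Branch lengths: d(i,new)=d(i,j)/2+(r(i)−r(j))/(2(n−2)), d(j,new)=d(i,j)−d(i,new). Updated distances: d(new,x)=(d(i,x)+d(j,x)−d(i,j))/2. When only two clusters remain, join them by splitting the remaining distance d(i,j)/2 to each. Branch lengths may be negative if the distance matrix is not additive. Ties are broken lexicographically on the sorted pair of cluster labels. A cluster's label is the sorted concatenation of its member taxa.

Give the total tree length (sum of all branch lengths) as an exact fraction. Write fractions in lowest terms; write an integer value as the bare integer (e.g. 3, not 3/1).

101/4

iteration 1: select A,P (d=1, Q=-121); attach at lengths (-27/10, 37/10); label the merged cluster AP
  updated: d(AP,J)=11, d(AP,M)=7, d(AP,N)=25/2, d(AP,O)=18, d(AP,V)=11
iteration 2: select J,V (d=3, Q=-76); attach at lengths (7/2, -1/2); label the merged cluster JV
  updated: d(AP,JV)=19/2, d(JV,M)=7/2, d(JV,N)=21/2, d(JV,O)=23/2
iteration 3: select M,O (d=3, Q=-54); attach at lengths (-13/6, 31/6); label the merged cluster MO
  updated: d(AP,MO)=11, d(JV,MO)=6, d(MO,N)=7
iteration 4: select AP,JV (d=19/2, Q=-40); attach at lengths (13/2, 3); label the merged cluster AJPV
  updated: d(AJPV,MO)=15/4, d(AJPV,N)=27/4
iteration 5: select AJPV,MO (d=15/4, Q=-35/2); attach at lengths (7/4, 2); label the merged cluster AJMOPV
  updated: d(AJMOPV,N)=5
iteration 6: select AJMOPV,N (d=5); attach at lengths (5/2, 5/2); label the merged cluster AJMNOPV
final tree: ((((A:-27/10,P:37/10):13/2,(J:7/2,V:-1/2):3):7/4,(M:-13/6,O:31/6):2):5/2,N:5/2)
total length: 101/4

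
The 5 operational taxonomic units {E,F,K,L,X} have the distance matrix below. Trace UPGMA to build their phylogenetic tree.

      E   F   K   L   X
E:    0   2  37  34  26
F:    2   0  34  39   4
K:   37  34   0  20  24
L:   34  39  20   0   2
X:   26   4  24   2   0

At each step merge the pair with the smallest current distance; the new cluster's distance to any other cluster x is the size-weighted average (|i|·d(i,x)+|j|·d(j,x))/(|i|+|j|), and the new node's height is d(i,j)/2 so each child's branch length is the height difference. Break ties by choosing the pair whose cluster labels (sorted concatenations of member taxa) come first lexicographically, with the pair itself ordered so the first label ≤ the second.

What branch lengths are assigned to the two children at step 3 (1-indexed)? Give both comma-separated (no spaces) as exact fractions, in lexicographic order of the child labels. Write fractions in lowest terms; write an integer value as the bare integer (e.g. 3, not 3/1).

1. join E+F (d=2) ⇒ EF; edges |E|=1, |F|=1
  updated: d(EF,K)=71/2, d(EF,L)=73/2, d(EF,X)=15
2. join L+X (d=2) ⇒ LX; edges |L|=1, |X|=1
  updated: d(EF,LX)=103/4, d(K,LX)=22
3. join K+LX (d=22) ⇒ KLX; edges |K|=11, |LX|=10
  updated: d(EF,KLX)=29
4. join EF+KLX (d=29) ⇒ EFKLX; edges |EF|=27/2, |KLX|=7/2
final tree: ((E:1,F:1):27/2,(K:11,(L:1,X:1):10):7/2)
total length: 42

11,10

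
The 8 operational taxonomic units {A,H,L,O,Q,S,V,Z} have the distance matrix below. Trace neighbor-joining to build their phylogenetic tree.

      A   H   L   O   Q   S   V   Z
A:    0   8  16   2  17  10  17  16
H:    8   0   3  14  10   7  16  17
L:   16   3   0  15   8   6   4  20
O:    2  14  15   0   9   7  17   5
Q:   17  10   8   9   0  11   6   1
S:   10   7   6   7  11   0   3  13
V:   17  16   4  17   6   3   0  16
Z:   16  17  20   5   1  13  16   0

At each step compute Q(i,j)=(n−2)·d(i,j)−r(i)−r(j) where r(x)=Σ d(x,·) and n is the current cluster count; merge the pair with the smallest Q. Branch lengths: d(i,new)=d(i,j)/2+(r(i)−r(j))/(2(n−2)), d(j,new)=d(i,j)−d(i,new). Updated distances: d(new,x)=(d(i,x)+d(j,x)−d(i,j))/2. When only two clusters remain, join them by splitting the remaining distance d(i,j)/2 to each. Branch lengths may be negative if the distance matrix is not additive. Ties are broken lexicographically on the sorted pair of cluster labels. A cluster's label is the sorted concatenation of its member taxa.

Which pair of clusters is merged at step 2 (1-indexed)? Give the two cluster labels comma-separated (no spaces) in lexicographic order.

A,O

1. join Q+Z (d=1, Q=-144) ⇒ QZ; edges |Q|=-5/3, |Z|=8/3
  updated: d(A,QZ)=16, d(H,QZ)=13, d(L,QZ)=27/2, d(O,QZ)=13/2, d(QZ,S)=23/2, d(QZ,V)=21/2
2. join A+O (d=2, Q=-241/2) ⇒ AO; edges |A|=7/4, |O|=1/4
  updated: d(AO,H)=10, d(AO,L)=29/2, d(AO,QZ)=41/4, d(AO,S)=15/2, d(AO,V)=16
3. join H+L (d=3, Q=-78) ⇒ HL; edges |H|=5/2, |L|=1/2
  updated: d(AO,HL)=43/4, d(HL,QZ)=47/4, d(HL,S)=5, d(HL,V)=17/2
4. join AO+QZ (d=41/4, Q=-231/4) ⇒ AOQZ; edges |AO|=125/24, |QZ|=121/24
  updated: d(AOQZ,HL)=49/8, d(AOQZ,S)=35/8, d(AOQZ,V)=65/8
5. join AOQZ+HL (d=49/8, Q=-26) ⇒ AHLOQZ; edges |AOQZ|=45/16, |HL|=53/16
  updated: d(AHLOQZ,S)=13/8, d(AHLOQZ,V)=21/4
6. join AHLOQZ+S (d=13/8, Q=-79/8) ⇒ AHLOQSZ; edges |AHLOQZ|=31/16, |S|=-5/16
  updated: d(AHLOQSZ,V)=53/16
7. join AHLOQSZ+V (d=53/16) ⇒ AHLOQSVZ; edges |AHLOQSZ|=53/32, |V|=53/32
final tree: (((((A:7/4,O:1/4):125/24,(Q:-5/3,Z:8/3):121/24):45/16,(H:5/2,L:1/2):53/16):31/16,S:-5/16):53/32,V:53/32)
total length: 437/16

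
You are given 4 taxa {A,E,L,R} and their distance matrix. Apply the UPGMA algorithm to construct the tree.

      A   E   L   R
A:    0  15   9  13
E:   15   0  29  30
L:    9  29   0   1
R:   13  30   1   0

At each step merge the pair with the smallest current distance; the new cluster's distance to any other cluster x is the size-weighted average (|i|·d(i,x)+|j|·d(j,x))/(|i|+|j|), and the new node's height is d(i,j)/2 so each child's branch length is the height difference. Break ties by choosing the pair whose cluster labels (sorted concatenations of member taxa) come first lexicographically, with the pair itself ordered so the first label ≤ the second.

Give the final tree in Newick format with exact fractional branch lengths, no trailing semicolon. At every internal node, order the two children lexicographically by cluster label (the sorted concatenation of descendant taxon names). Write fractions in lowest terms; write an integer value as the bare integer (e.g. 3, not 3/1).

step 1: merge (L,R) at d=1; branch lengths L→1/2, R→1/2; new cluster LR
  updated: d(A,LR)=11, d(E,LR)=59/2
step 2: merge (A,LR) at d=11; branch lengths A→11/2, LR→5; new cluster ALR
  updated: d(ALR,E)=74/3
step 3: merge (ALR,E) at d=74/3; branch lengths ALR→41/6, E→37/3; new cluster AELR
final tree: ((A:11/2,(L:1/2,R:1/2):5):41/6,E:37/3)
total length: 92/3

((A:11/2,(L:1/2,R:1/2):5):41/6,E:37/3)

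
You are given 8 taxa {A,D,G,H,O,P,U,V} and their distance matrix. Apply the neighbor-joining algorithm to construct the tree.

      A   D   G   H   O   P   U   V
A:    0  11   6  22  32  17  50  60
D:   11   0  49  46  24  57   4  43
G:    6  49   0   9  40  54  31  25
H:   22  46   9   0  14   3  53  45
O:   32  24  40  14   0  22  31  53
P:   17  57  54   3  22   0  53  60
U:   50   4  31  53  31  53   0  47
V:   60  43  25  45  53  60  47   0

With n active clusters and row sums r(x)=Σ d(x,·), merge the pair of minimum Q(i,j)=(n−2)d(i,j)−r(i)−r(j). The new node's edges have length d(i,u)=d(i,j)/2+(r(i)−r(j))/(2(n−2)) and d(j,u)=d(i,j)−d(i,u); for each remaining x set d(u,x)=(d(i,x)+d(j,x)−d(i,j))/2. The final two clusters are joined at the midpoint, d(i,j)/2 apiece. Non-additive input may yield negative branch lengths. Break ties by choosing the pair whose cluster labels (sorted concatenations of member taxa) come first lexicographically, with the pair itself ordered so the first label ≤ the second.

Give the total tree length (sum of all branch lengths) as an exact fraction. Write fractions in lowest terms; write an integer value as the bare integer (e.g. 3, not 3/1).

3073/32

1. join D+U (d=4, Q=-479) ⇒ DU; edges |D|=-11/12, |U|=59/12
  updated: d(A,DU)=57/2, d(DU,G)=38, d(DU,H)=95/2, d(DU,O)=51/2, d(DU,P)=53, d(DU,V)=43
2. join H+P (d=3, Q=-669/2) ⇒ HP; edges |H|=-107/20, |P|=167/20
  updated: d(A,HP)=18, d(DU,HP)=195/4, d(G,HP)=30, d(HP,O)=33/2, d(HP,V)=51
3. join G+V (d=25, Q=-271) ⇒ GV; edges |G|=7/8, |V|=193/8
  updated: d(A,GV)=41/2, d(DU,GV)=28, d(GV,HP)=28, d(GV,O)=34
4. join HP+O (d=33/2, Q=-679/4) ⇒ HOP; edges |HP|=211/24, |O|=185/24
  updated: d(A,HOP)=67/4, d(DU,HOP)=231/8, d(GV,HOP)=91/4
5. join A+HOP (d=67/4, Q=-805/8) ⇒ AHOP; edges |A|=247/32, |HOP|=289/32
  updated: d(AHOP,DU)=325/16, d(AHOP,GV)=53/4
6. join AHOP+DU (d=325/16, Q=-985/16) ⇒ ADHOPU; edges |AHOP|=89/32, |DU|=561/32
  updated: d(ADHOPU,GV)=335/32
7. join ADHOPU+GV (d=335/32) ⇒ ADGHOPUV; edges |ADHOPU|=335/64, |GV|=335/64
final tree: (((A:247/32,((H:-107/20,P:167/20):211/24,O:185/24):289/32):89/32,(D:-11/12,U:59/12):561/32):335/64,(G:7/8,V:193/8):335/64)
total length: 3073/32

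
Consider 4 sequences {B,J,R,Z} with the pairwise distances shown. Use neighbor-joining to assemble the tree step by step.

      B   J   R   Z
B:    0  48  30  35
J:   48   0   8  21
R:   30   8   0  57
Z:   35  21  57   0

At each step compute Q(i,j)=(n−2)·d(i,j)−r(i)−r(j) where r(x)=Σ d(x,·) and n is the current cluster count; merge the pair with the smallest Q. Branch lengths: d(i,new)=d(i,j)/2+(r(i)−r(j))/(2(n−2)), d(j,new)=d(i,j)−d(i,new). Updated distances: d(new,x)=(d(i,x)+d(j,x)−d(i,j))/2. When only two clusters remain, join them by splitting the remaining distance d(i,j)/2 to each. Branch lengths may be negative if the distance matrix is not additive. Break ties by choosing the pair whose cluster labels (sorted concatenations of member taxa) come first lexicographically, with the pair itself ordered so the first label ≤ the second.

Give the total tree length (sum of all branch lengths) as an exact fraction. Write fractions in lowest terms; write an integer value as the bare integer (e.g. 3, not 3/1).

1. join B+Z (d=35, Q=-156) ⇒ BZ; edges |B|=35/2, |Z|=35/2
  updated: d(BZ,J)=17, d(BZ,R)=26
2. join BZ+J (d=17, Q=-51) ⇒ BJZ; edges |BZ|=35/2, |J|=-1/2
  updated: d(BJZ,R)=17/2
3. join BJZ+R (d=17/2) ⇒ BJRZ; edges |BJZ|=17/4, |R|=17/4
final tree: (((B:35/2,Z:35/2):35/2,J:-1/2):17/4,R:17/4)
total length: 121/2

121/2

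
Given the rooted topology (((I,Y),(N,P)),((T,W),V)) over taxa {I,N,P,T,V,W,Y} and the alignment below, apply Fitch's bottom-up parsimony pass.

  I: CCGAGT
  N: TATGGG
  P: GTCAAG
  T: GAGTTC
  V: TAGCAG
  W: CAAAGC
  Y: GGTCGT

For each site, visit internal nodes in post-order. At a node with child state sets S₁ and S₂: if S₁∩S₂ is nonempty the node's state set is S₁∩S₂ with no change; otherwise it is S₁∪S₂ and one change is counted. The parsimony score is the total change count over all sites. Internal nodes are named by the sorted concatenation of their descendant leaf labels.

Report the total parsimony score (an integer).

20

[col 0] IY: children I:{C}, Y:{G} ∪→ {C,G}; cost 1
[col 0] NP: children N:{T}, P:{G} ∪→ {G,T}; cost 1
[col 0] INPY: children IY:{C,G}, NP:{G,T} ∩→ {G}; cost 0
[col 0] TW: children T:{G}, W:{C} ∪→ {C,G}; cost 1
[col 0] TVW: children TW:{C,G}, V:{T} ∪→ {C,G,T}; cost 1
[col 0] INPTVWY: children INPY:{G}, TVW:{C,G,T} ∩→ {G}; cost 0
[col 1] IY: children I:{C}, Y:{G} ∪→ {C,G}; cost 1
[col 1] NP: children N:{A}, P:{T} ∪→ {A,T}; cost 1
[col 1] INPY: children IY:{C,G}, NP:{A,T} ∪→ {A,C,G,T}; cost 1
[col 1] TW: children T:{A}, W:{A} ∩→ {A}; cost 0
[col 1] TVW: children TW:{A}, V:{A} ∩→ {A}; cost 0
[col 1] INPTVWY: children INPY:{A,C,G,T}, TVW:{A} ∩→ {A}; cost 0
[col 2] IY: children I:{G}, Y:{T} ∪→ {G,T}; cost 1
[col 2] NP: children N:{T}, P:{C} ∪→ {C,T}; cost 1
[col 2] INPY: children IY:{G,T}, NP:{C,T} ∩→ {T}; cost 0
[col 2] TW: children T:{G}, W:{A} ∪→ {A,G}; cost 1
[col 2] TVW: children TW:{A,G}, V:{G} ∩→ {G}; cost 0
[col 2] INPTVWY: children INPY:{T}, TVW:{G} ∪→ {G,T}; cost 1
[col 3] IY: children I:{A}, Y:{C} ∪→ {A,C}; cost 1
[col 3] NP: children N:{G}, P:{A} ∪→ {A,G}; cost 1
[col 3] INPY: children IY:{A,C}, NP:{A,G} ∩→ {A}; cost 0
[col 3] TW: children T:{T}, W:{A} ∪→ {A,T}; cost 1
[col 3] TVW: children TW:{A,T}, V:{C} ∪→ {A,C,T}; cost 1
[col 3] INPTVWY: children INPY:{A}, TVW:{A,C,T} ∩→ {A}; cost 0
[col 4] IY: children I:{G}, Y:{G} ∩→ {G}; cost 0
[col 4] NP: children N:{G}, P:{A} ∪→ {A,G}; cost 1
[col 4] INPY: children IY:{G}, NP:{A,G} ∩→ {G}; cost 0
[col 4] TW: children T:{T}, W:{G} ∪→ {G,T}; cost 1
[col 4] TVW: children TW:{G,T}, V:{A} ∪→ {A,G,T}; cost 1
[col 4] INPTVWY: children INPY:{G}, TVW:{A,G,T} ∩→ {G}; cost 0
[col 5] IY: children I:{T}, Y:{T} ∩→ {T}; cost 0
[col 5] NP: children N:{G}, P:{G} ∩→ {G}; cost 0
[col 5] INPY: children IY:{T}, NP:{G} ∪→ {G,T}; cost 1
[col 5] TW: children T:{C}, W:{C} ∩→ {C}; cost 0
[col 5] TVW: children TW:{C}, V:{G} ∪→ {C,G}; cost 1
[col 5] INPTVWY: children INPY:{G,T}, TVW:{C,G} ∩→ {G}; cost 0
per-site changes: [4, 3, 4, 4, 3, 2]; total = 20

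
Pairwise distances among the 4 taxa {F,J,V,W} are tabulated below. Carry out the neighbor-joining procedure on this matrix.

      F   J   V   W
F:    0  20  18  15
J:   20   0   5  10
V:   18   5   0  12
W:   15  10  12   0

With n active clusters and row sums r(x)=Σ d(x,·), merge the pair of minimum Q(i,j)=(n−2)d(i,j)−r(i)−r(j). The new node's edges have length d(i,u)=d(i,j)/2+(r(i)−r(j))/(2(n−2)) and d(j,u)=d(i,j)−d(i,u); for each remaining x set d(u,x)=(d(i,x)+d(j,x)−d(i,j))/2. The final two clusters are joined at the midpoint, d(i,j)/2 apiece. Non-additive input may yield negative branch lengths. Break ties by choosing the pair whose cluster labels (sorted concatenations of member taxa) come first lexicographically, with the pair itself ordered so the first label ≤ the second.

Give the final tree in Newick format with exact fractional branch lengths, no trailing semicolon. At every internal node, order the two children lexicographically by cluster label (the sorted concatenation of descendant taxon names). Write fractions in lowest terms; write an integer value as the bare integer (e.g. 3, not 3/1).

(((F:23/2,W:7/2):5,J:5/2):5/4,V:5/4)

1. join F+W (d=15, Q=-60) ⇒ FW; edges |F|=23/2, |W|=7/2
  updated: d(FW,J)=15/2, d(FW,V)=15/2
2. join FW+J (d=15/2, Q=-20) ⇒ FJW; edges |FW|=5, |J|=5/2
  updated: d(FJW,V)=5/2
3. join FJW+V (d=5/2) ⇒ FJVW; edges |FJW|=5/4, |V|=5/4
final tree: (((F:23/2,W:7/2):5,J:5/2):5/4,V:5/4)
total length: 25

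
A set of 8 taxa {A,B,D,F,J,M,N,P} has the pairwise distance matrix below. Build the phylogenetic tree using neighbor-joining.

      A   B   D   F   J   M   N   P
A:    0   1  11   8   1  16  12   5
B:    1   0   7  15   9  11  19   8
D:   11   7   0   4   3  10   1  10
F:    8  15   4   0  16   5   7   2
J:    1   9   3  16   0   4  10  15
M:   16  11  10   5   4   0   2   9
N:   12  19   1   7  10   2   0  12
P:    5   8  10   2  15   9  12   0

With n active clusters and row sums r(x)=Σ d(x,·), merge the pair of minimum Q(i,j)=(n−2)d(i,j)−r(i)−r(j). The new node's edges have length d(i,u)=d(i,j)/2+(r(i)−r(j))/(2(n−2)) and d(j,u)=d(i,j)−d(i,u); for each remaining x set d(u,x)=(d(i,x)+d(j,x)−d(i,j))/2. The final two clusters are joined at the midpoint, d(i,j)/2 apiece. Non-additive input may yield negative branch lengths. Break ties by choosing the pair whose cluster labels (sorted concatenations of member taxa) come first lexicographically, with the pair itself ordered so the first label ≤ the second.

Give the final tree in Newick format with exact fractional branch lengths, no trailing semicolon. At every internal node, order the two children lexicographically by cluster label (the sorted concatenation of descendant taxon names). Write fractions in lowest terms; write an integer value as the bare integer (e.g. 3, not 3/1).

(((((A:-5/6,B:11/6):61/16,J:11/16):25/8,D:3/8):7/4,(F:1/10,P:19/10):31/8):19/16,(M:17/12,N:7/12):19/16)

iteration 1: select A,B (d=1, Q=-118); attach at lengths (-5/6, 11/6); label the merged cluster AB
  updated: d(AB,D)=17/2, d(AB,F)=11, d(AB,J)=9/2, d(AB,M)=13, d(AB,N)=15, d(AB,P)=6
iteration 2: select F,P (d=2, Q=-89); attach at lengths (1/10, 19/10); label the merged cluster FP
  updated: d(AB,FP)=15/2, d(D,FP)=6, d(FP,J)=29/2, d(FP,M)=6, d(FP,N)=17/2
iteration 3: select AB,J (d=9/2, Q=-133/2); attach at lengths (61/16, 11/16); label the merged cluster ABJ
  updated: d(ABJ,D)=7/2, d(ABJ,FP)=35/4, d(ABJ,M)=25/4, d(ABJ,N)=41/4
iteration 4: select M,N (d=2, Q=-40); attach at lengths (17/12, 7/12); label the merged cluster MN
  updated: d(ABJ,MN)=29/4, d(D,MN)=9/2, d(FP,MN)=25/4
iteration 5: select ABJ,D (d=7/2, Q=-53/2); attach at lengths (25/8, 3/8); label the merged cluster ABDJ
  updated: d(ABDJ,FP)=45/8, d(ABDJ,MN)=33/8
iteration 6: select ABDJ,FP (d=45/8, Q=-16); attach at lengths (7/4, 31/8); label the merged cluster ABDFJP
  updated: d(ABDFJP,MN)=19/8
iteration 7: select ABDFJP,MN (d=19/8); attach at lengths (19/16, 19/16); label the merged cluster ABDFJMNP
final tree: (((((A:-5/6,B:11/6):61/16,J:11/16):25/8,D:3/8):7/4,(F:1/10,P:19/10):31/8):19/16,(M:17/12,N:7/12):19/16)
total length: 21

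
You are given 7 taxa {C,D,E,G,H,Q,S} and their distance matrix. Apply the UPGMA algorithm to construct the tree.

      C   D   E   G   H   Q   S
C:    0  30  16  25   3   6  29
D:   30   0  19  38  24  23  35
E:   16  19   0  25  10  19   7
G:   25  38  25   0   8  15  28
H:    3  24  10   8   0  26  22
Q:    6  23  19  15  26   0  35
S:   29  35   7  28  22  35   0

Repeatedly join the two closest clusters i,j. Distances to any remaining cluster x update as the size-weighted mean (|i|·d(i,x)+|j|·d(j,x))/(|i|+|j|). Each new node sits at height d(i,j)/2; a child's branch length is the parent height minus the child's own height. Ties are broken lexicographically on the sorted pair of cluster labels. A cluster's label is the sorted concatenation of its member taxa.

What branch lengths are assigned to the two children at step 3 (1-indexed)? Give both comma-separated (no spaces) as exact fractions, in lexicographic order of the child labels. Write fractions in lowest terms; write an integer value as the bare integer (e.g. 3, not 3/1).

iteration 1: select C,H (d=3); attach at lengths (3/2, 3/2); label the merged cluster CH
  updated: d(CH,D)=27, d(CH,E)=13, d(CH,G)=33/2, d(CH,Q)=16, d(CH,S)=51/2
iteration 2: select E,S (d=7); attach at lengths (7/2, 7/2); label the merged cluster ES
  updated: d(CH,ES)=77/4, d(D,ES)=27, d(ES,G)=53/2, d(ES,Q)=27
iteration 3: select G,Q (d=15); attach at lengths (15/2, 15/2); label the merged cluster GQ
  updated: d(CH,GQ)=65/4, d(D,GQ)=61/2, d(ES,GQ)=107/4
iteration 4: select CH,GQ (d=65/4); attach at lengths (53/8, 5/8); label the merged cluster CGHQ
  updated: d(CGHQ,D)=115/4, d(CGHQ,ES)=23
iteration 5: select CGHQ,ES (d=23); attach at lengths (27/8, 8); label the merged cluster CEGHQS
  updated: d(CEGHQS,D)=169/6
iteration 6: select CEGHQS,D (d=169/6); attach at lengths (31/12, 169/12); label the merged cluster CDEGHQS
final tree: ((((C:3/2,H:3/2):53/8,(G:15/2,Q:15/2):5/8):27/8,(E:7/2,S:7/2):8):31/12,D:169/12)
total length: 1447/24

15/2,15/2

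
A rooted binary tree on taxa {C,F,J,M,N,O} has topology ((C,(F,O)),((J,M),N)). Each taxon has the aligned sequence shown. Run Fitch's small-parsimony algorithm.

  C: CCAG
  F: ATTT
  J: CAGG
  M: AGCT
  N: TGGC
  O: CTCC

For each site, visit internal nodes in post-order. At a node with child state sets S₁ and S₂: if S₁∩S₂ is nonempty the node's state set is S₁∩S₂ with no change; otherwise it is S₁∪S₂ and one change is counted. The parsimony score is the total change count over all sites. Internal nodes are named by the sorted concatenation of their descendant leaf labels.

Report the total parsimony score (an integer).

[col 0] FO: children F:{A}, O:{C} ∪→ {A,C}; cost 1
[col 0] CFO: children C:{C}, FO:{A,C} ∩→ {C}; cost 0
[col 0] JM: children J:{C}, M:{A} ∪→ {A,C}; cost 1
[col 0] JMN: children JM:{A,C}, N:{T} ∪→ {A,C,T}; cost 1
[col 0] CFJMNO: children CFO:{C}, JMN:{A,C,T} ∩→ {C}; cost 0
[col 1] FO: children F:{T}, O:{T} ∩→ {T}; cost 0
[col 1] CFO: children C:{C}, FO:{T} ∪→ {C,T}; cost 1
[col 1] JM: children J:{A}, M:{G} ∪→ {A,G}; cost 1
[col 1] JMN: children JM:{A,G}, N:{G} ∩→ {G}; cost 0
[col 1] CFJMNO: children CFO:{C,T}, JMN:{G} ∪→ {C,G,T}; cost 1
[col 2] FO: children F:{T}, O:{C} ∪→ {C,T}; cost 1
[col 2] CFO: children C:{A}, FO:{C,T} ∪→ {A,C,T}; cost 1
[col 2] JM: children J:{G}, M:{C} ∪→ {C,G}; cost 1
[col 2] JMN: children JM:{C,G}, N:{G} ∩→ {G}; cost 0
[col 2] CFJMNO: children CFO:{A,C,T}, JMN:{G} ∪→ {A,C,G,T}; cost 1
[col 3] FO: children F:{T}, O:{C} ∪→ {C,T}; cost 1
[col 3] CFO: children C:{G}, FO:{C,T} ∪→ {C,G,T}; cost 1
[col 3] JM: children J:{G}, M:{T} ∪→ {G,T}; cost 1
[col 3] JMN: children JM:{G,T}, N:{C} ∪→ {C,G,T}; cost 1
[col 3] CFJMNO: children CFO:{C,G,T}, JMN:{C,G,T} ∩→ {C,G,T}; cost 0
per-site changes: [3, 3, 4, 4]; total = 14

14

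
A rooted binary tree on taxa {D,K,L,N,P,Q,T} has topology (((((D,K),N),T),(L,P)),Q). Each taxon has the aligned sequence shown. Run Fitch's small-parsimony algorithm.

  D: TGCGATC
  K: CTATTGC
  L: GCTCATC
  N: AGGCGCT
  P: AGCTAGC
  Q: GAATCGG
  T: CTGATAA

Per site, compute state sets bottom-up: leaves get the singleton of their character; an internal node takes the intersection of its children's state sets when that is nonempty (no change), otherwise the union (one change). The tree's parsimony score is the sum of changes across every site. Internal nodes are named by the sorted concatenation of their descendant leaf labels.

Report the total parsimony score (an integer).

28

[col 0] DK: children D:{T}, K:{C} ∪→ {C,T}; cost 1
[col 0] DKN: children DK:{C,T}, N:{A} ∪→ {A,C,T}; cost 1
[col 0] DKNT: children DKN:{A,C,T}, T:{C} ∩→ {C}; cost 0
[col 0] LP: children L:{G}, P:{A} ∪→ {A,G}; cost 1
[col 0] DKLNPT: children DKNT:{C}, LP:{A,G} ∪→ {A,C,G}; cost 1
[col 0] DKLNPQT: children DKLNPT:{A,C,G}, Q:{G} ∩→ {G}; cost 0
[col 1] DK: children D:{G}, K:{T} ∪→ {G,T}; cost 1
[col 1] DKN: children DK:{G,T}, N:{G} ∩→ {G}; cost 0
[col 1] DKNT: children DKN:{G}, T:{T} ∪→ {G,T}; cost 1
[col 1] LP: children L:{C}, P:{G} ∪→ {C,G}; cost 1
[col 1] DKLNPT: children DKNT:{G,T}, LP:{C,G} ∩→ {G}; cost 0
[col 1] DKLNPQT: children DKLNPT:{G}, Q:{A} ∪→ {A,G}; cost 1
[col 2] DK: children D:{C}, K:{A} ∪→ {A,C}; cost 1
[col 2] DKN: children DK:{A,C}, N:{G} ∪→ {A,C,G}; cost 1
[col 2] DKNT: children DKN:{A,C,G}, T:{G} ∩→ {G}; cost 0
[col 2] LP: children L:{T}, P:{C} ∪→ {C,T}; cost 1
[col 2] DKLNPT: children DKNT:{G}, LP:{C,T} ∪→ {C,G,T}; cost 1
[col 2] DKLNPQT: children DKLNPT:{C,G,T}, Q:{A} ∪→ {A,C,G,T}; cost 1
[col 3] DK: children D:{G}, K:{T} ∪→ {G,T}; cost 1
[col 3] DKN: children DK:{G,T}, N:{C} ∪→ {C,G,T}; cost 1
[col 3] DKNT: children DKN:{C,G,T}, T:{A} ∪→ {A,C,G,T}; cost 1
[col 3] LP: children L:{C}, P:{T} ∪→ {C,T}; cost 1
[col 3] DKLNPT: children DKNT:{A,C,G,T}, LP:{C,T} ∩→ {C,T}; cost 0
[col 3] DKLNPQT: children DKLNPT:{C,T}, Q:{T} ∩→ {T}; cost 0
[col 4] DK: children D:{A}, K:{T} ∪→ {A,T}; cost 1
[col 4] DKN: children DK:{A,T}, N:{G} ∪→ {A,G,T}; cost 1
[col 4] DKNT: children DKN:{A,G,T}, T:{T} ∩→ {T}; cost 0
[col 4] LP: children L:{A}, P:{A} ∩→ {A}; cost 0
[col 4] DKLNPT: children DKNT:{T}, LP:{A} ∪→ {A,T}; cost 1
[col 4] DKLNPQT: children DKLNPT:{A,T}, Q:{C} ∪→ {A,C,T}; cost 1
[col 5] DK: children D:{T}, K:{G} ∪→ {G,T}; cost 1
[col 5] DKN: children DK:{G,T}, N:{C} ∪→ {C,G,T}; cost 1
[col 5] DKNT: children DKN:{C,G,T}, T:{A} ∪→ {A,C,G,T}; cost 1
[col 5] LP: children L:{T}, P:{G} ∪→ {G,T}; cost 1
[col 5] DKLNPT: children DKNT:{A,C,G,T}, LP:{G,T} ∩→ {G,T}; cost 0
[col 5] DKLNPQT: children DKLNPT:{G,T}, Q:{G} ∩→ {G}; cost 0
[col 6] DK: children D:{C}, K:{C} ∩→ {C}; cost 0
[col 6] DKN: children DK:{C}, N:{T} ∪→ {C,T}; cost 1
[col 6] DKNT: children DKN:{C,T}, T:{A} ∪→ {A,C,T}; cost 1
[col 6] LP: children L:{C}, P:{C} ∩→ {C}; cost 0
[col 6] DKLNPT: children DKNT:{A,C,T}, LP:{C} ∩→ {C}; cost 0
[col 6] DKLNPQT: children DKLNPT:{C}, Q:{G} ∪→ {C,G}; cost 1
per-site changes: [4, 4, 5, 4, 4, 4, 3]; total = 28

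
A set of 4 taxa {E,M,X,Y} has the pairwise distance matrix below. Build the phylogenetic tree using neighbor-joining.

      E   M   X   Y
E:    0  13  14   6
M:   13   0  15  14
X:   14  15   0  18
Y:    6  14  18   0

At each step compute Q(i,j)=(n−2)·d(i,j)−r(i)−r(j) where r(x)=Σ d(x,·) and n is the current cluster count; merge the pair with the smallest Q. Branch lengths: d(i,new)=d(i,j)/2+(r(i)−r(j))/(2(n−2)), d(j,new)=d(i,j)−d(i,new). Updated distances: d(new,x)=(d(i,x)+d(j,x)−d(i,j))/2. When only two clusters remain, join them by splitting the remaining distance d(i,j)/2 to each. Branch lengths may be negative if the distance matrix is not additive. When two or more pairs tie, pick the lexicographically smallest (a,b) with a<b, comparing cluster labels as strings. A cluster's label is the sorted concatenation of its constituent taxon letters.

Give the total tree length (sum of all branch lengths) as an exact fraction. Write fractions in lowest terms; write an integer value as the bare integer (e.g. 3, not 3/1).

101/4

iteration 1: select E,Y (d=6, Q=-59); attach at lengths (7/4, 17/4); label the merged cluster EY
  updated: d(EY,M)=21/2, d(EY,X)=13
iteration 2: select EY,M (d=21/2, Q=-77/2); attach at lengths (17/4, 25/4); label the merged cluster EMY
  updated: d(EMY,X)=35/4
iteration 3: select EMY,X (d=35/4); attach at lengths (35/8, 35/8); label the merged cluster EMXY
final tree: (((E:7/4,Y:17/4):17/4,M:25/4):35/8,X:35/8)
total length: 101/4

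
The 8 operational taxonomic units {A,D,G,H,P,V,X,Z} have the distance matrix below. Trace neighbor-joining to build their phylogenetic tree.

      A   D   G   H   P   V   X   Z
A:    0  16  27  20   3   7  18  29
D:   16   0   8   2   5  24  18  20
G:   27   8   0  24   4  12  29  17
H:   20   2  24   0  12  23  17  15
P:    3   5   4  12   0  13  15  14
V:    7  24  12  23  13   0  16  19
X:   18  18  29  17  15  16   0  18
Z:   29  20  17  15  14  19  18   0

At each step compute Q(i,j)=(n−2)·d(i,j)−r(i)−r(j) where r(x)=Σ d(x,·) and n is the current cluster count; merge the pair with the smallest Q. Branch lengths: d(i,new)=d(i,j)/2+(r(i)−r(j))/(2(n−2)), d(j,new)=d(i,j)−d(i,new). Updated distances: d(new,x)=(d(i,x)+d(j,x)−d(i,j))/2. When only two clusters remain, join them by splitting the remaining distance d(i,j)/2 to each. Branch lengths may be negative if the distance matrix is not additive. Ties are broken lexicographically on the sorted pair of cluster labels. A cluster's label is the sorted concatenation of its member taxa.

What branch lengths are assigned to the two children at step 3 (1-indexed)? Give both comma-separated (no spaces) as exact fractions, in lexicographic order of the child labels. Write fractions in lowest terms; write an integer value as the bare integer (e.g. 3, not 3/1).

1. join D+H (d=2, Q=-194) ⇒ DH; edges |D|=-2/3, |H|=8/3
  updated: d(A,DH)=17, d(DH,G)=15, d(DH,P)=15/2, d(DH,V)=45/2, d(DH,X)=33/2, d(DH,Z)=33/2
2. join A+V (d=7, Q=-311/2) ⇒ AV; edges |A|=93/20, |V|=47/20
  updated: d(AV,DH)=65/4, d(AV,G)=16, d(AV,P)=9/2, d(AV,X)=27/2, d(AV,Z)=41/2
3. join G+P (d=4, Q=-110) ⇒ GP; edges |G|=13/2, |P|=-5/2
  updated: d(AV,GP)=33/4, d(DH,GP)=37/4, d(GP,X)=20, d(GP,Z)=27/2
4. join AV+X (d=27/2, Q=-86) ⇒ AVX; edges |AV|=31/6, |X|=25/3
  updated: d(AVX,DH)=77/8, d(AVX,GP)=59/8, d(AVX,Z)=25/2
5. join AVX+Z (d=25/2, Q=-47) ⇒ AVXZ; edges |AVX|=3, |Z|=19/2
  updated: d(AVXZ,DH)=109/16, d(AVXZ,GP)=67/16
6. join AVXZ+DH (d=109/16, Q=-81/4) ⇒ ADHVXZ; edges |AVXZ|=7/8, |DH|=95/16
  updated: d(ADHVXZ,GP)=53/16
7. join ADHVXZ+GP (d=53/16) ⇒ ADGHPVXZ; edges |ADHVXZ|=53/32, |GP|=53/32
final tree: (((((A:93/20,V:47/20):31/6,X:25/3):3,Z:19/2):7/8,(D:-2/3,H:8/3):95/16):53/32,(G:13/2,P:-5/2):53/32)
total length: 393/8

13/2,-5/2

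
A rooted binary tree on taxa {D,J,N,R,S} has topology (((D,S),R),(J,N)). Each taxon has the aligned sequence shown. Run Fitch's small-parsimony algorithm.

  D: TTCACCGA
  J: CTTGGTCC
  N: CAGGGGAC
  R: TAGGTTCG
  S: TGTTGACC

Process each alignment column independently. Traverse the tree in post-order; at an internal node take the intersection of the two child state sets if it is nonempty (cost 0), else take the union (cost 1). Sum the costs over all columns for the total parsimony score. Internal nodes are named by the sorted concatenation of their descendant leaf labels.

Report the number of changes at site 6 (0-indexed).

site 0, node DS: D={T} ∩ S={T} → {T} (+0)
site 0, node DRS: DS={T} ∩ R={T} → {T} (+0)
site 0, node JN: J={C} ∩ N={C} → {C} (+0)
site 0, node DJNRS: DRS={T} ∪ JN={C} → {C,T} (+1)
site 1, node DS: D={T} ∪ S={G} → {G,T} (+1)
site 1, node DRS: DS={G,T} ∪ R={A} → {A,G,T} (+1)
site 1, node JN: J={T} ∪ N={A} → {A,T} (+1)
site 1, node DJNRS: DRS={A,G,T} ∩ JN={A,T} → {A,T} (+0)
site 2, node DS: D={C} ∪ S={T} → {C,T} (+1)
site 2, node DRS: DS={C,T} ∪ R={G} → {C,G,T} (+1)
site 2, node JN: J={T} ∪ N={G} → {G,T} (+1)
site 2, node DJNRS: DRS={C,G,T} ∩ JN={G,T} → {G,T} (+0)
site 3, node DS: D={A} ∪ S={T} → {A,T} (+1)
site 3, node DRS: DS={A,T} ∪ R={G} → {A,G,T} (+1)
site 3, node JN: J={G} ∩ N={G} → {G} (+0)
site 3, node DJNRS: DRS={A,G,T} ∩ JN={G} → {G} (+0)
site 4, node DS: D={C} ∪ S={G} → {C,G} (+1)
site 4, node DRS: DS={C,G} ∪ R={T} → {C,G,T} (+1)
site 4, node JN: J={G} ∩ N={G} → {G} (+0)
site 4, node DJNRS: DRS={C,G,T} ∩ JN={G} → {G} (+0)
site 5, node DS: D={C} ∪ S={A} → {A,C} (+1)
site 5, node DRS: DS={A,C} ∪ R={T} → {A,C,T} (+1)
site 5, node JN: J={T} ∪ N={G} → {G,T} (+1)
site 5, node DJNRS: DRS={A,C,T} ∩ JN={G,T} → {T} (+0)
site 6, node DS: D={G} ∪ S={C} → {C,G} (+1)
site 6, node DRS: DS={C,G} ∩ R={C} → {C} (+0)
site 6, node JN: J={C} ∪ N={A} → {A,C} (+1)
site 6, node DJNRS: DRS={C} ∩ JN={A,C} → {C} (+0)
site 7, node DS: D={A} ∪ S={C} → {A,C} (+1)
site 7, node DRS: DS={A,C} ∪ R={G} → {A,C,G} (+1)
site 7, node JN: J={C} ∩ N={C} → {C} (+0)
site 7, node DJNRS: DRS={A,C,G} ∩ JN={C} → {C} (+0)
per-site changes: [1, 3, 3, 2, 2, 3, 2, 2]; total = 18

2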